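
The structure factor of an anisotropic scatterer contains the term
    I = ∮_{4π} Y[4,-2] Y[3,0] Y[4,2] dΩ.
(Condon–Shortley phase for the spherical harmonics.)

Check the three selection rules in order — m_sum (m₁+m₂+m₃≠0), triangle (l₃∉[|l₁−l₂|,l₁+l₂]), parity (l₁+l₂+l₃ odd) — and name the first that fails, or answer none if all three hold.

Σmᵢ = 0  ✓
l₃∈[|l₁−l₂|,l₁+l₂]=[1,7], have l₃=4  ✓
Σlᵢ = 11 ⇒ odd  ✗

parity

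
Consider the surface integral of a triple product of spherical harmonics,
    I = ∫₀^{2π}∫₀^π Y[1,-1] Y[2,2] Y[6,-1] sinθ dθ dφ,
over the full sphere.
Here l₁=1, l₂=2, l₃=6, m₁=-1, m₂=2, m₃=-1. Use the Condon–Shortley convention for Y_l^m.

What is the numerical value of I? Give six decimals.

|1−2|≤6≤1+2 violated ⇒ I = 0

0.000000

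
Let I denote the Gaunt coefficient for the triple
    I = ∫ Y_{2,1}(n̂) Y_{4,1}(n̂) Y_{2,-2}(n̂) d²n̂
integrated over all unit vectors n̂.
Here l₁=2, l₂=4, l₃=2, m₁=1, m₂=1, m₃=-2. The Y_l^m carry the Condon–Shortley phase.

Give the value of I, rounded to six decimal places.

-0.090112

Checks pass: Σm=0; 8 even; l₃=2∈[2,6].
(2·2+1)(2·4+1)(2·2+1) = 225
Δ: 4! 0! 4! / 9! → 1/630
sum: t=2:+1/16 = 1/16
3j²(2 4 2; 0 0 0) = Δ·Π!·Σ² = 2/35  (sign +1)
sum: t=1:−1/144 = -1/144
3j²(2 4 2; 1 1 -2) = Δ·Π!·Σ² = 1/126  (sign -1)
combine: 4πI² = 225·2/35·1/126 = 5/49
take √, sign -1: I = -0.09011188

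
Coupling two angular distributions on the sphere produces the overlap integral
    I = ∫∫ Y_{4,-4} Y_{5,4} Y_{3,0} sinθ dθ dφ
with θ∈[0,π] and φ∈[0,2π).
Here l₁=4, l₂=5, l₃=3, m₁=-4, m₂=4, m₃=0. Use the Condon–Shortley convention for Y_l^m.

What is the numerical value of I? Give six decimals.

-0.207724

m-sum 0 ✓  L=12 even ✓  1≤3≤9 ✓
Π(2lᵢ+1) = 9×11×7 = 693
triangle coeff Δ(4,5,3) = 1/180180
Σ_t [2,4]: t=2:+1/576 t=3:−1/144 t=4:+1/576 = -1/288
(3j)²=20/1001 [(4 5 3; 0 0 0)], sign=+1
Σ_t [6,6]: t=6:+1/8640 = 1/8640
(3j)²=28/715 [(4 5 3; -4 4 0)], sign=-1
⇒ 4πI² = 1008/1859
I = (-1)√(1008/1859/(4π)) = -0.20772350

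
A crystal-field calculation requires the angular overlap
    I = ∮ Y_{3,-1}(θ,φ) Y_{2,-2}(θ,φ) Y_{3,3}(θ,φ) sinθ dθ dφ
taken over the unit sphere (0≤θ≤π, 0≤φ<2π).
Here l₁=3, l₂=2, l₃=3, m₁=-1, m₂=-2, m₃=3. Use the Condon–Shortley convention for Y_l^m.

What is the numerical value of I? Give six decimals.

Checks pass: Σm=0; 8 even; l₃=3∈[1,5].
(2·3+1)(2·2+1)(2·3+1) = 245
Δ: 2! 4! 2! / 9! → 1/3780
sum: t=0:+1/24 t=1:−1/4 t=2:+1/24 = -1/6
3j²(3 2 3; 0 0 0) = Δ·Π!·Σ² = 4/105  (sign +1)
sum: t=0:+1/96 = 1/96
3j²(3 2 3; -1 -2 3) = Δ·Π!·Σ² = 1/42  (sign +1)
combine: 4πI² = 245·4/105·1/42 = 2/9
take √, sign +1: I = 0.13298076

0.132981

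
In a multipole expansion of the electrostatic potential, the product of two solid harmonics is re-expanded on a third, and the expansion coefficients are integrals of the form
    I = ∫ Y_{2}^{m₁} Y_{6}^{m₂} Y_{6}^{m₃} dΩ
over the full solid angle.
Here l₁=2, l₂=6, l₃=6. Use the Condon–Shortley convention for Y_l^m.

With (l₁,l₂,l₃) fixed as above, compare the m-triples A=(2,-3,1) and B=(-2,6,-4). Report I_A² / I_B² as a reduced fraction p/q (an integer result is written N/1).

60/11

Same 2,6,6: normalisation and zero-m 3j drop out of the ratio.
A: Δ: 2! 2! 10! / 15! → 1/90090; sum: t=0:+1/120960 = 1/120960; 3j²(2 6 6; 2 -3 1) = Δ·Π!·Σ² = 24/1001  (sign -1)
B: Δ: 2! 2! 10! / 15! → 1/90090; sum: t=2:+1/14515200 = 1/14515200; 3j²(2 6 6; -2 6 -4) = Δ·Π!·Σ² = 2/455  (sign +1)
I_A²/I_B² = (24/1001)/(2/455) = 60/11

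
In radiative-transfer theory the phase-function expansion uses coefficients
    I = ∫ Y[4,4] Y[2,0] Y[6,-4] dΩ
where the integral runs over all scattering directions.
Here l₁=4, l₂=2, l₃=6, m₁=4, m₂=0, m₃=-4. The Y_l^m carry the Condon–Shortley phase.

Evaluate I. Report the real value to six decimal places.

Rules hold: Σm=0, L=12 even, 2≤6≤6.
N = 9·5·13 = 585
Δ = 0!·8!·4!/13! = 1/6435
Racah Σ t=0..0: t=0:+1/2304 = 1/2304
⇒ 3j(4 2 6; 0 0 0)² = 5/143, sgn +1
Racah Σ t=0..0: t=0:+1/161280 = 1/161280
⇒ 3j(4 2 6; 4 0 -4)² = 1/143, sgn +1
4πI² = N·(3j₀)²·(3jₘ)² = 225/1573
I = +1·√(0.143039/4π) = 0.10668957

0.106690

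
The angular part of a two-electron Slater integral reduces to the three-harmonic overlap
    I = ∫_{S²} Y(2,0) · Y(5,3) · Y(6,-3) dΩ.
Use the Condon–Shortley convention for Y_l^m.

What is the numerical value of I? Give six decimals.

0.000000

l₁+l₂+l₃=13 is odd: 3j(l;000)=0 ⇒ I=0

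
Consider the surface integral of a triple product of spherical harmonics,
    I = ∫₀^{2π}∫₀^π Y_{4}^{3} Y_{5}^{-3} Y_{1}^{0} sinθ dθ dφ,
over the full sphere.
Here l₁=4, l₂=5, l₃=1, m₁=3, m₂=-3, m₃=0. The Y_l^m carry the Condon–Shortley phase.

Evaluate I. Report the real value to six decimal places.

-0.196426

Rules hold: Σm=0, L=10 even, 1≤1≤9.
N = 9·11·3 = 297
Δ = 8!·0!·2!/11! = 1/495
Racah Σ t=4..4: t=4:+1/576 = 1/576
⇒ 3j(4 5 1; 0 0 0)² = 5/99, sgn -1
Racah Σ t=1..1: t=1:−1/5040 = -1/5040
⇒ 3j(4 5 1; 3 -3 0)² = 16/495, sgn +1
4πI² = N·(3j₀)²·(3jₘ)² = 16/33
I = -1·√(0.484848/4π) = -0.19642560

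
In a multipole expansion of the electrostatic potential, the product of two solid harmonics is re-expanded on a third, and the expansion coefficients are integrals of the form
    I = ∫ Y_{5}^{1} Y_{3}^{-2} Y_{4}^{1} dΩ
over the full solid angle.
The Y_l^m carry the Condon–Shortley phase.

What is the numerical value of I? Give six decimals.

m-sum 0 ✓  L=12 even ✓  2≤4≤8 ✓
Π(2lᵢ+1) = 11×7×9 = 693
triangle coeff Δ(5,3,4) = 1/180180
Σ_t [1,3]: t=1:−1/576 t=2:+1/144 t=3:−1/576 = 1/288
(3j)²=20/1001 [(5 3 4; 0 0 0)], sign=+1
Σ_t [0,1]: t=0:+1/1152 t=1:−1/432 = -5/3456
(3j)²=625/36036 [(5 3 4; 1 -2 1)], sign=+1
⇒ 4πI² = 3125/13013
I = (+1)√(3125/13013/(4π)) = 0.13823925

0.138239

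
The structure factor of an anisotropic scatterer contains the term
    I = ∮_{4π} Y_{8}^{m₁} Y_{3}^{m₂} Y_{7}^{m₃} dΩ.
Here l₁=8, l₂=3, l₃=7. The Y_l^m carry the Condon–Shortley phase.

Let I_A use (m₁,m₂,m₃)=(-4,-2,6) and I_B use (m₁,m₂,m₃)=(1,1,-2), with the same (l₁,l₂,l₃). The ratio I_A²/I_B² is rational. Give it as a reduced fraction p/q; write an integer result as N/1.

65/14

Same 8,3,7: normalisation and zero-m 3j drop out of the ratio.
A: Δ: 4! 12! 2! / 19! → 1/5290740; sum: t=0:+1/11496038400 t=1:−1/479001600 = -23/11496038400; 3j²(8 3 7; -4 -2 6) = Δ·Π!·Σ² = 529/81396  (sign +1)
B: Δ: 4! 12! 2! / 19! → 1/5290740; sum: t=2:+1/4838400 t=3:−1/5806080 t=4:+1/104509440 = 23/522547200; 3j²(8 3 7; 1 1 -2) = Δ·Π!·Σ² = 529/377910  (sign -1)
I_A²/I_B² = (529/81396)/(529/377910) = 65/14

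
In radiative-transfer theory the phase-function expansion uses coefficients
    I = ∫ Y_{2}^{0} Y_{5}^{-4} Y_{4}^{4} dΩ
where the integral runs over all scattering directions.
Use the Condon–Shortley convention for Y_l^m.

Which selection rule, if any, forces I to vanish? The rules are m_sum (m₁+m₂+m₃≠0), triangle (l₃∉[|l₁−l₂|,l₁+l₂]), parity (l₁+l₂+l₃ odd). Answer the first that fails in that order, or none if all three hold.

Σmᵢ = 0  ✓
l₃∈[|l₁−l₂|,l₁+l₂]=[3,7], have l₃=4  ✓
Σlᵢ = 11 ⇒ odd  ✗

parity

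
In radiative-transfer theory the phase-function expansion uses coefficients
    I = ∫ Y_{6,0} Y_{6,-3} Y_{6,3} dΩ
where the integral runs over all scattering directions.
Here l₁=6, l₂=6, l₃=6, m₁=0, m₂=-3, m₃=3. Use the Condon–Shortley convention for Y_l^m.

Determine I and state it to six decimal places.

Checks pass: Σm=0; 18 even; l₃=6∈[0,12].
(2·6+1)(2·6+1)(2·6+1) = 2197
Δ: 6! 6! 6! / 19! → 1/325909584
sum: t=0:+1/373248000 t=1:−1/1728000 t=2:+1/110592 t=3:−1/46656 t=4:+1/110592 t=5:−1/1728000 t=6:+1/373248000 = -7/1555200
3j²(6 6 6; 0 0 0) = Δ·Π!·Σ² = 400/46189  (sign -1)
sum: t=0:+1/18662400 t=1:−1/691200 t=2:+1/276480 t=3:−1/933120 = 43/37324800
3j²(6 6 6; 0 -3 3) = Δ·Π!·Σ² = 1849/184756  (sign -1)
combine: 4πI² = 2197·400/46189·1849/184756 = 2403700/12623809
take √, sign +1: I = 0.12309488

0.123095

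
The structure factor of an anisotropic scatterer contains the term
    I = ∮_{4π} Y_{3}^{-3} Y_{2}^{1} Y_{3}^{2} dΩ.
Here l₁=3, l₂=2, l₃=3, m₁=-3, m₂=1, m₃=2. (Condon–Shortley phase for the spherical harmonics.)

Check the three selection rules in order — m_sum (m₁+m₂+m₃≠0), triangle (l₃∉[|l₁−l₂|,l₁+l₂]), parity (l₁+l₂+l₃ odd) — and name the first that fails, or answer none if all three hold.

none

Σmᵢ = 0  ✓
l₃∈[|l₁−l₂|,l₁+l₂]=[1,5], have l₃=3  ✓
Σlᵢ = 8 ⇒ even  ✓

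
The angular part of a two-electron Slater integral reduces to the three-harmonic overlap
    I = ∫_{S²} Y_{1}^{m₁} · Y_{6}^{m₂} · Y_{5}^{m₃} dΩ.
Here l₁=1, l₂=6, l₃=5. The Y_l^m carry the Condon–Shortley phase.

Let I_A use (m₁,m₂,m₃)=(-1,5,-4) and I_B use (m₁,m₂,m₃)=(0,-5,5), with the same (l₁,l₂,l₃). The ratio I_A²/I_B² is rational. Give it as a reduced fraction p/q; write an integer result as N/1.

l's match ⇒ only the (l;m) 3-j factors differ between A and B.
A: triangle coeff Δ(1,6,5) = 1/858; Σ_t [2,2]: t=2:+1/725760 = 1/725760; (3j)²=5/78 [(1 6 5; -1 5 -4)], sign=-1
B: triangle coeff Δ(1,6,5) = 1/858; Σ_t [1,1]: t=1:−1/3628800 = -1/3628800; (3j)²=1/78 [(1 6 5; 0 -5 5)], sign=-1
I_A²/I_B² = (5/78)/(1/78) = 5/1

5/1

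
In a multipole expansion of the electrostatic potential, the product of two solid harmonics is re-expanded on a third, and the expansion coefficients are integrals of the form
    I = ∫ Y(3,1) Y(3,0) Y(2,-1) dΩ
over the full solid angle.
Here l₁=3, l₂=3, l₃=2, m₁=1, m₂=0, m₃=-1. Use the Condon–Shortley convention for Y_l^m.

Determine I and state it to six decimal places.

-0.059471

Rules hold: Σm=0, L=8 even, 0≤2≤6.
N = 7·7·5 = 245
Δ = 4!·2!·2!/9! = 1/3780
Racah Σ t=1..3: t=1:−1/24 t=2:+1/4 t=3:−1/24 = 1/6
⇒ 3j(3 3 2; 0 0 0)² = 4/105, sgn +1
Racah Σ t=1..2: t=1:−1/12 t=2:+1/8 = 1/24
⇒ 3j(3 3 2; 1 0 -1)² = 1/210, sgn -1
4πI² = N·(3j₀)²·(3jₘ)² = 2/45
I = -1·√(0.0444444/4π) = -0.05947080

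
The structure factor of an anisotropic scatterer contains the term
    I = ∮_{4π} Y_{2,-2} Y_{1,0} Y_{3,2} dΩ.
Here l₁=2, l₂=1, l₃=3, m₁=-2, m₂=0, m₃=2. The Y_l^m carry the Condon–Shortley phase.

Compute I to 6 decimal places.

0.184674

Rules hold: Σm=0, L=6 even, 1≤3≤3.
N = 5·3·7 = 105
Δ = 0!·4!·2!/7! = 1/105
Racah Σ t=0..0: t=0:+1/4 = 1/4
⇒ 3j(2 1 3; 0 0 0)² = 3/35, sgn -1
Racah Σ t=0..0: t=0:+1/24 = 1/24
⇒ 3j(2 1 3; -2 0 2)² = 1/21, sgn -1
4πI² = N·(3j₀)²·(3jₘ)² = 3/7
I = +1·√(0.428571/4π) = 0.18467439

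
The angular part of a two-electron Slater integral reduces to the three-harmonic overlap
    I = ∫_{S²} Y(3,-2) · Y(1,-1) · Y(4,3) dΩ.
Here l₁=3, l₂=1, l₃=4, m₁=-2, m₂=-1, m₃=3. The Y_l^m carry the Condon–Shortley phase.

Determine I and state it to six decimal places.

-0.282095

Rules hold: Σm=0, L=8 even, 2≤4≤4.
N = 7·3·9 = 189
Δ = 0!·6!·2!/9! = 1/252
Racah Σ t=0..0: t=0:+1/36 = 1/36
⇒ 3j(3 1 4; 0 0 0)² = 4/63, sgn +1
Racah Σ t=0..0: t=0:+1/240 = 1/240
⇒ 3j(3 1 4; -2 -1 3)² = 1/12, sgn -1
4πI² = N·(3j₀)²·(3jₘ)² = 1/1
I = -1·√(1/4π) = -0.28209479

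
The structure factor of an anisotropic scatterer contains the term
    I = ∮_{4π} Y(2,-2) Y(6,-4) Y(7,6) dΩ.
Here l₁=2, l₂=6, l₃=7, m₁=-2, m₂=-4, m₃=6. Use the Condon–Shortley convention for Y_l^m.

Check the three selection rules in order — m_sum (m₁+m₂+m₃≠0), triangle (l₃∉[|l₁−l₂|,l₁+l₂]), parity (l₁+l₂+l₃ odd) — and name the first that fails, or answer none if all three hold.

parity

m₁+m₂+m₃ = -2 − 4 + 6 = 0  ✓
triangle: |2−6|=4 ≤ l₃=7 ≤ 2+6=8  ✓
parity: l₁+l₂+l₃ = 15 is odd  ✗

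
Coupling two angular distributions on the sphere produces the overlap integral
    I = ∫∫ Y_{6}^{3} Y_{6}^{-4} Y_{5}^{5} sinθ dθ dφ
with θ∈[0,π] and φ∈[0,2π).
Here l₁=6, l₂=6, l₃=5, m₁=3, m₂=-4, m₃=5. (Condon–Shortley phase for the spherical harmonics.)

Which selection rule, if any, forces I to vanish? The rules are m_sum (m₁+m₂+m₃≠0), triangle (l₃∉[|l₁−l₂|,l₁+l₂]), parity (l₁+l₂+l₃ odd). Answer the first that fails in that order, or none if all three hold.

azimuthal sum: 3 − 4 + 5 = 4  ✗
0 ≤ 5 ≤ 12 (triangle on l)
L = 6 + 6 + 5 = 17 (odd)

m_sum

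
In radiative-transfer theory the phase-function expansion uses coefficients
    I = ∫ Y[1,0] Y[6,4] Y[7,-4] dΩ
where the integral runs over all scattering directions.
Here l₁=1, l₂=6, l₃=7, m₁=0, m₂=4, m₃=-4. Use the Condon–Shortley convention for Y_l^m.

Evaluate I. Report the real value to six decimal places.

Rules hold: Σm=0, L=14 even, 5≤7≤7.
N = 3·13·15 = 585
Δ = 0!·2!·12!/15! = 1/1365
Racah Σ t=0..0: t=0:+1/518400 = 1/518400
⇒ 3j(1 6 7; 0 0 0)² = 7/195, sgn -1
Racah Σ t=0..0: t=0:+1/7257600 = 1/7257600
⇒ 3j(1 6 7; 0 4 -4)² = 11/455, sgn -1
4πI² = N·(3j₀)²·(3jₘ)² = 33/65
I = +1·√(0.507692/4π) = 0.20099968

0.201000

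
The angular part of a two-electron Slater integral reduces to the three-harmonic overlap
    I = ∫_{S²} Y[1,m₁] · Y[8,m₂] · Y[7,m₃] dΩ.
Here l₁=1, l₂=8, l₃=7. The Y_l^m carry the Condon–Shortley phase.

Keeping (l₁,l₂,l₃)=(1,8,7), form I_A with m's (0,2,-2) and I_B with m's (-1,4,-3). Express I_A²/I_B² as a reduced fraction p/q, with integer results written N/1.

10/11

Same 1,8,7: normalisation and zero-m 3j drop out of the ratio.
A: Δ: 2! 0! 14! / 17! → 1/2040; sum: t=1:−1/43545600 = -1/43545600; 3j²(1 8 7; 0 2 -2) = Δ·Π!·Σ² = 1/34  (sign +1)
B: Δ: 2! 0! 14! / 17! → 1/2040; sum: t=2:+1/174182400 = 1/174182400; 3j²(1 8 7; -1 4 -3) = Δ·Π!·Σ² = 11/340  (sign +1)
I_A²/I_B² = (1/34)/(11/340) = 10/11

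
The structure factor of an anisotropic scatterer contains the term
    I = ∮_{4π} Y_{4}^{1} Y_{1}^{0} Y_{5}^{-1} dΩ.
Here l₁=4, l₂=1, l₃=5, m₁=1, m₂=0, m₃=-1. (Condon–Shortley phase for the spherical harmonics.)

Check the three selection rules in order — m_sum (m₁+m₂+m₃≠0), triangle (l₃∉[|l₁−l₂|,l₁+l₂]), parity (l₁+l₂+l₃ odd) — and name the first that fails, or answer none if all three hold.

none

azimuthal sum: 1 + 0 − 1 = 0  ✓
3 ≤ 5 ≤ 5 (triangle on l)  ✓
L = 4 + 1 + 5 = 10 (even)  ✓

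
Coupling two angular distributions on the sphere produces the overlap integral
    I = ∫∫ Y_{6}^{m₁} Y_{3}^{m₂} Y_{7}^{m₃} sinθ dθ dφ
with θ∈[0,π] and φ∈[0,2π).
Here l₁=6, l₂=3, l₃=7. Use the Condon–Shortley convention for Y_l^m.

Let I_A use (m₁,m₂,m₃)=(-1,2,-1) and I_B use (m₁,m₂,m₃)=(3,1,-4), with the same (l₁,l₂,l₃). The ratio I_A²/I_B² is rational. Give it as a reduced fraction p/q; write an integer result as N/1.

Same 6,3,7: normalisation and zero-m 3j drop out of the ratio.
A: Δ: 2! 10! 4! / 17! → 1/2042040; sum: t=1:−1/414720 t=2:+1/172800 = 7/2073600; 3j²(6 3 7; -1 2 -1) = Δ·Π!·Σ² = 343/29172  (sign +1)
B: Δ: 2! 10! 4! / 17! → 1/2042040; sum: t=0:+1/1451520 t=1:−1/483840 t=2:+1/2903040 = -1/967680; 3j²(6 3 7; 3 1 -4) = Δ·Π!·Σ² = 81/6188  (sign +1)
I_A²/I_B² = (343/29172)/(81/6188) = 2401/2673

2401/2673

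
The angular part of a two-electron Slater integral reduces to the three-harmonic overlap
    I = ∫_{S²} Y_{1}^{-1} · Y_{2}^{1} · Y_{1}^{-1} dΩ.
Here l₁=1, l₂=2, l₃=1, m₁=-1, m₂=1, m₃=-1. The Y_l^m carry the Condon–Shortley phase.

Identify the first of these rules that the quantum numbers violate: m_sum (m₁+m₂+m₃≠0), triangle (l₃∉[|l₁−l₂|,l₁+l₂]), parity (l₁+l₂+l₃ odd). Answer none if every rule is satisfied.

m_sum

m₁+m₂+m₃ = -1 + 1 − 1 = -1  ✗
triangle: |1−2|=1 ≤ l₃=1 ≤ 1+2=3
parity: l₁+l₂+l₃ = 4 is even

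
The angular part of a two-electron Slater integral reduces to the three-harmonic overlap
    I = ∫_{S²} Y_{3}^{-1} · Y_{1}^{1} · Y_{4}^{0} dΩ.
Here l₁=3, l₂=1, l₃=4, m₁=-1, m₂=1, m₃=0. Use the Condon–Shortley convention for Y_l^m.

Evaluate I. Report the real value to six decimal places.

Rules hold: Σm=0, L=8 even, 2≤4≤4.
N = 7·3·9 = 189
Δ = 0!·6!·2!/9! = 1/252
Racah Σ t=0..0: t=0:+1/36 = 1/36
⇒ 3j(3 1 4; 0 0 0)² = 4/63, sgn +1
Racah Σ t=0..0: t=0:+1/96 = 1/96
⇒ 3j(3 1 4; -1 1 0)² = 1/42, sgn +1
4πI² = N·(3j₀)²·(3jₘ)² = 2/7
I = +1·√(0.285714/4π) = 0.15078601

0.150786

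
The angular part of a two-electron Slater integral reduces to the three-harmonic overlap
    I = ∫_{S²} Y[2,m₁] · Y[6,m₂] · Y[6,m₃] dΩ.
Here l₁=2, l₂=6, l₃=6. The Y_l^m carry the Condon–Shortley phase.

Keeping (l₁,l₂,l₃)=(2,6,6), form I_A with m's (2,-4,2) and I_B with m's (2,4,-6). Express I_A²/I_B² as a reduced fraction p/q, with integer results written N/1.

Shared (l₁,l₂,l₃)=(2,6,6): N and (l;000)² cancel in I_A²/I_B².
A: Δ = 2!·2!·10!/15! = 1/90090; Racah Σ t=0..0: t=0:+1/322560 = 1/322560; ⇒ 3j(2 6 6; 2 -4 2)² = 18/1001, sgn +1
B: Δ = 2!·2!·10!/15! = 1/90090; Racah Σ t=0..0: t=0:+1/14515200 = 1/14515200; ⇒ 3j(2 6 6; 2 4 -6)² = 2/455, sgn +1
I_A²/I_B² = (18/1001)/(2/455) = 45/11

45/11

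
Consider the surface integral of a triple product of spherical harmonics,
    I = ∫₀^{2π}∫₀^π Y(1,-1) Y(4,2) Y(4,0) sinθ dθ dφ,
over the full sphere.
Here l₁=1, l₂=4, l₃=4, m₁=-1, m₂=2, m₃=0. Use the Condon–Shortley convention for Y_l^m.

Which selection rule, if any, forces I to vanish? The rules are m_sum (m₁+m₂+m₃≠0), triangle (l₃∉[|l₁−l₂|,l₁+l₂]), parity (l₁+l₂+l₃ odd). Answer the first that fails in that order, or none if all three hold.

azimuthal sum: -1 + 2 + 0 = 1  ✗
3 ≤ 4 ≤ 5 (triangle on l)
L = 1 + 4 + 4 = 9 (odd)

m_sum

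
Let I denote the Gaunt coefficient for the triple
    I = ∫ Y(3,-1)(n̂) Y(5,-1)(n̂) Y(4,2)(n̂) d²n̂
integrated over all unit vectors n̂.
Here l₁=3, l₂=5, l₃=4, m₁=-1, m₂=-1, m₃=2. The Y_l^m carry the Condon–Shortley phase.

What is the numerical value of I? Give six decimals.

0.106335

m-sum 0 ✓  L=12 even ✓  2≤4≤8 ✓
Π(2lᵢ+1) = 7×11×9 = 693
triangle coeff Δ(3,5,4) = 1/180180
Σ_t [1,3]: t=1:−1/576 t=2:+1/144 t=3:−1/576 = 1/288
(3j)²=20/1001 [(3 5 4; 0 0 0)], sign=+1
Σ_t [2,4]: t=2:+1/384 t=3:−1/720 t=4:+1/34560 = 43/34560
(3j)²=1849/180180 [(3 5 4; -1 -1 2)], sign=+1
⇒ 4πI² = 1849/13013
I = (+1)√(1849/13013/(4π)) = 0.10633465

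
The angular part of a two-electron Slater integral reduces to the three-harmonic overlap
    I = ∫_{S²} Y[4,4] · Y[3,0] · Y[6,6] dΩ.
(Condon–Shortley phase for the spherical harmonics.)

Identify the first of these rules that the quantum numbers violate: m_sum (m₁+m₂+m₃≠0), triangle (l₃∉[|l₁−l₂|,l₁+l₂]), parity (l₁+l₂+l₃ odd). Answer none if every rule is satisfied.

azimuthal sum: 4 + 0 + 6 = 10  ✗
1 ≤ 6 ≤ 7 (triangle on l)
L = 4 + 3 + 6 = 13 (odd)

m_sum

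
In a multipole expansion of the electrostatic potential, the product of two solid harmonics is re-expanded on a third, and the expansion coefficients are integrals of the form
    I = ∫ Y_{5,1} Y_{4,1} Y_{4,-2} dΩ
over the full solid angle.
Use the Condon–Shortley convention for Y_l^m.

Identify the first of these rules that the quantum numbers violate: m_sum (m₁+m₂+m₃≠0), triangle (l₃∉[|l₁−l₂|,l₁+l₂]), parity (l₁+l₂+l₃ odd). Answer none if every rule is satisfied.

azimuthal sum: 1 + 1 − 2 = 0  ✓
1 ≤ 4 ≤ 9 (triangle on l)  ✓
L = 5 + 4 + 4 = 13 (odd)  ✗

parity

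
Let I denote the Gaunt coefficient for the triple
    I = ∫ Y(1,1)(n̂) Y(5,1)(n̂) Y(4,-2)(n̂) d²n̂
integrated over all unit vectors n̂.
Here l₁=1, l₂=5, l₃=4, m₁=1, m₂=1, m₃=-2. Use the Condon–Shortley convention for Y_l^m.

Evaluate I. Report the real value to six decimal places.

-0.120286

Checks pass: Σm=0; 10 even; l₃=4∈[4,6].
(2·1+1)(2·5+1)(2·4+1) = 297
Δ: 2! 0! 8! / 11! → 1/495
sum: t=1:−1/576 = -1/576
3j²(1 5 4; 0 0 0) = Δ·Π!·Σ² = 5/99  (sign -1)
sum: t=0:+1/2880 = 1/2880
3j²(1 5 4; 1 1 -2) = Δ·Π!·Σ² = 2/165  (sign +1)
combine: 4πI² = 297·5/99·2/165 = 2/11
take √, sign -1: I = -0.12028562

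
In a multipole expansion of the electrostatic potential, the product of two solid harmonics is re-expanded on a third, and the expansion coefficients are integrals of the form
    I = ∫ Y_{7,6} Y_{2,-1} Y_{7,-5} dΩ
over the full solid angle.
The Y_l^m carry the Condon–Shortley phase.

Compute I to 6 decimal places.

0.196071

Checks pass: Σm=0; 16 even; l₃=7∈[5,9].
(2·7+1)(2·2+1)(2·7+1) = 1125
Δ: 2! 12! 2! / 17! → 1/185640
sum: t=0:+1/2419200 t=1:−1/518400 t=2:+1/2419200 = -1/907200
3j²(7 2 7; 0 0 0) = Δ·Π!·Σ² = 56/3315  (sign +1)
sum: t=0:+1/79833600 t=1:−1/958003200 = 1/87091200
3j²(7 2 7; 6 -1 -5) = Δ·Π!·Σ² = 121/4760  (sign +1)
combine: 4πI² = 1125·56/3315·121/4760 = 1815/3757
take √, sign +1: I = 0.19607074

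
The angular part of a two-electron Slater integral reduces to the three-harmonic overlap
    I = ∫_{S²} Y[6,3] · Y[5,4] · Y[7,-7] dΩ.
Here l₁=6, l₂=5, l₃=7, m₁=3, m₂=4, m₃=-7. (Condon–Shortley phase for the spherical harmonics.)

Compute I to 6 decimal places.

0.142065

m-sum 0 ✓  L=18 even ✓  1≤7≤11 ✓
Π(2lᵢ+1) = 13×11×15 = 2145
triangle coeff Δ(6,5,7) = 1/174594420
Σ_t [0,4]: t=0:+1/4147200 t=1:−1/207360 t=2:+1/82944 t=3:−1/207360 t=4:+1/4147200 = 1/345600
(3j)²=420/46189 [(6 5 7; 0 0 0)], sign=-1
Σ_t [3,3]: t=3:−1/174182400 = -1/174182400
(3j)²=21/1615 [(6 5 7; 3 4 -7)], sign=-1
⇒ 4πI² = 26460/104329
I = (+1)√(26460/104329/(4π)) = 0.14206512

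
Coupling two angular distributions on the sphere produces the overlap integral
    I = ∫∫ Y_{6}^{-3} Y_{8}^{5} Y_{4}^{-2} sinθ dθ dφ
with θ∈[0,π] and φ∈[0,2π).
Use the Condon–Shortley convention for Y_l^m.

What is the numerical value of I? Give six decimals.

-0.152323

Checks pass: Σm=0; 18 even; l₃=4∈[2,14].
(2·6+1)(2·8+1)(2·4+1) = 1989
Δ: 10! 2! 6! / 19! → 1/23279256
sum: t=4:+1/1658880 t=5:−1/518400 t=6:+1/1658880 = -1/1382400
3j²(6 8 4; 0 0 0) = Δ·Π!·Σ² = 504/46189  (sign -1)
sum: t=7:−1/43545600 t=8:+1/9676800 t=9:−1/34836480 = 1/19353600
3j²(6 8 4; -3 5 -2) = Δ·Π!·Σ² = 243/18088  (sign +1)
combine: 4πI² = 1989·504/46189·243/18088 = 19683/67507
take √, sign -1: I = -0.15232329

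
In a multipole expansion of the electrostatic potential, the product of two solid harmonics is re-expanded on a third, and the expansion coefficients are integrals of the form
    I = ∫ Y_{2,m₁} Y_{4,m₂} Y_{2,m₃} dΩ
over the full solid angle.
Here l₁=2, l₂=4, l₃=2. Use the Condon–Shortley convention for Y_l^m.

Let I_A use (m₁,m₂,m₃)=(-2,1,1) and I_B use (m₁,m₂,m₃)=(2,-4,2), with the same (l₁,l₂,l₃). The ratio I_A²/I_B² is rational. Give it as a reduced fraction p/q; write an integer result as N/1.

1/14

Same 2,4,2: normalisation and zero-m 3j drop out of the ratio.
A: Δ: 4! 0! 4! / 9! → 1/630; sum: t=4:+1/144 = 1/144; 3j²(2 4 2; -2 1 1) = Δ·Π!·Σ² = 1/126  (sign -1)
B: Δ: 4! 0! 4! / 9! → 1/630; sum: t=0:+1/576 = 1/576; 3j²(2 4 2; 2 -4 2) = Δ·Π!·Σ² = 1/9  (sign +1)
I_A²/I_B² = (1/126)/(1/9) = 1/14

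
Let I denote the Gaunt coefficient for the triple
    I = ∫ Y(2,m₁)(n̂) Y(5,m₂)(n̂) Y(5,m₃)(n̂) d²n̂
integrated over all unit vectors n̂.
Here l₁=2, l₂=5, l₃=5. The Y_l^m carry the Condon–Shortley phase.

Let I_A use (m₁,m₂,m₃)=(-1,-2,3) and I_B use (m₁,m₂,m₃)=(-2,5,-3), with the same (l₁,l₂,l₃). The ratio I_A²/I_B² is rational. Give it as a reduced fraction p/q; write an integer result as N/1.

10/3

l's match ⇒ only the (l;m) 3-j factors differ between A and B.
A: triangle coeff Δ(2,5,5) = 1/38610; Σ_t [1,2]: t=1:−1/2880 t=2:+1/10080 = -1/4032; (3j)²=10/429 [(2 5 5; -1 -2 3)], sign=-1
B: triangle coeff Δ(2,5,5) = 1/38610; Σ_t [2,2]: t=2:+1/161280 = 1/161280; (3j)²=1/143 [(2 5 5; -2 5 -3)], sign=+1
I_A²/I_B² = (10/429)/(1/143) = 10/3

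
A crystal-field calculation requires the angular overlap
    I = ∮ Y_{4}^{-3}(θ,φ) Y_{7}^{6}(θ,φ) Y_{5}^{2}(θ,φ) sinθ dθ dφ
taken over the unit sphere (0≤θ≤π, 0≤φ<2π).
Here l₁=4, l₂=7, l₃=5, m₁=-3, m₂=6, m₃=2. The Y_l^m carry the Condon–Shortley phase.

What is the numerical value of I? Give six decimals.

-3 + 6 + 2 = 5 ≠ 0: azimuthal integral kills it; I = 0

0.000000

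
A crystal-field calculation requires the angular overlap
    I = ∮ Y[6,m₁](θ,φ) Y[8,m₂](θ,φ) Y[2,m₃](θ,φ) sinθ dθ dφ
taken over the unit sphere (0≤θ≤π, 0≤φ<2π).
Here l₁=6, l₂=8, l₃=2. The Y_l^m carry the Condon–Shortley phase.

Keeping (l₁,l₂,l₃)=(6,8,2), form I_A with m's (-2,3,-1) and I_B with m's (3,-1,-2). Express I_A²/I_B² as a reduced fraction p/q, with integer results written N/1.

Shared (l₁,l₂,l₃)=(6,8,2): N and (l;000)² cancel in I_A²/I_B².
A: Δ = 12!·0!·4!/17! = 1/30940; Racah Σ t=8..8: t=8:+1/5806080 = 1/5806080; ⇒ 3j(6 8 2; -2 3 -1)² = 165/6188, sgn -1
B: Δ = 12!·0!·4!/17! = 1/30940; Racah Σ t=3..3: t=3:−1/52254720 = -1/52254720; ⇒ 3j(6 8 2; 3 -1 -2)² = 1/884, sgn -1
I_A²/I_B² = (165/6188)/(1/884) = 165/7

165/7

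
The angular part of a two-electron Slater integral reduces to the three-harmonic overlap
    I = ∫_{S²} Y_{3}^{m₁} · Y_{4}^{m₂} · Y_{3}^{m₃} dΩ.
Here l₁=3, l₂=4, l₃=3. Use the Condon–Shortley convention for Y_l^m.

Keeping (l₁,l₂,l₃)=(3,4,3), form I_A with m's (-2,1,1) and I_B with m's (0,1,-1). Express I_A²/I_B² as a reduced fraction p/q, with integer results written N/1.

l's match ⇒ only the (l;m) 3-j factors differ between A and B.
A: triangle coeff Δ(3,4,3) = 1/34650; Σ_t [3,4]: t=3:−1/48 t=4:+1/144 = -1/72; (3j)²=16/693 [(3 4 3; -2 1 1)], sign=-1
B: triangle coeff Δ(3,4,3) = 1/34650; Σ_t [1,3]: t=1:−1/288 t=2:+1/24 t=3:−1/48 = 5/288; (3j)²=5/462 [(3 4 3; 0 1 -1)], sign=+1
I_A²/I_B² = (16/693)/(5/462) = 32/15

32/15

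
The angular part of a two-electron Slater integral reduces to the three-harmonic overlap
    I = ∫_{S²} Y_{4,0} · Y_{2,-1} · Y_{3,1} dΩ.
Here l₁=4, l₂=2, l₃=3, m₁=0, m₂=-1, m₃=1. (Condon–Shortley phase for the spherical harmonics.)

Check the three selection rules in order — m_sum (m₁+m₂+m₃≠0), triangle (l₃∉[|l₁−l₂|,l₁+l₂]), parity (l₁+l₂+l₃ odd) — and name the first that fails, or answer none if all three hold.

Σmᵢ = 0  ✓
l₃∈[|l₁−l₂|,l₁+l₂]=[2,6], have l₃=3  ✓
Σlᵢ = 9 ⇒ odd  ✗

parity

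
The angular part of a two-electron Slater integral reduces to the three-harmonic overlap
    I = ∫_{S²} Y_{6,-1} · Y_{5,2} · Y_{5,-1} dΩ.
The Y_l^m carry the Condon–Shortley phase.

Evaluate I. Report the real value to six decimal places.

0.120248

Checks pass: Σm=0; 16 even; l₃=5∈[1,11].
(2·6+1)(2·5+1)(2·5+1) = 1573
Δ: 6! 6! 4! / 17! → 1/28588560
sum: t=1:−1/345600 t=2:+1/13824 t=3:−1/5184 t=4:+1/13824 t=5:−1/345600 = -7/129600
3j²(6 5 5; 0 0 0) = Δ·Π!·Σ² = 80/7293  (sign +1)
sum: t=3:−1/41472 t=4:+1/10368 t=5:−1/23040 t=6:+1/518400 = 1/32400
3j²(6 5 5; -1 2 -1) = Δ·Π!·Σ² = 128/12155  (sign +1)
combine: 4πI² = 1573·80/7293·128/12155 = 2048/11271
take √, sign +1: I = 0.12024827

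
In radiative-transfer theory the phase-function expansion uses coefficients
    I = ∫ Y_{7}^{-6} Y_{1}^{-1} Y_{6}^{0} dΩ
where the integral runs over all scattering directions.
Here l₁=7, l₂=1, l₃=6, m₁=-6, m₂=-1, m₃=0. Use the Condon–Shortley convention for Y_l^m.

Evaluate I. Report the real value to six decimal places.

0.000000

m-sum = -6 − 1 + 0 = -7 ≠ 0 ⇒ I = 0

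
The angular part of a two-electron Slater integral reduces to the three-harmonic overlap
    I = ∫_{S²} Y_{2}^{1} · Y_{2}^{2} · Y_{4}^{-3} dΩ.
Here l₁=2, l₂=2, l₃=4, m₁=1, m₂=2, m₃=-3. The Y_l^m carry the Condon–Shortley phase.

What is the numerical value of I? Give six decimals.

Rules hold: Σm=0, L=8 even, 0≤4≤4.
N = 5·5·9 = 225
Δ = 0!·4!·4!/9! = 1/630
Racah Σ t=0..0: t=0:+1/16 = 1/16
⇒ 3j(2 2 4; 0 0 0)² = 2/35, sgn +1
Racah Σ t=0..0: t=0:+1/144 = 1/144
⇒ 3j(2 2 4; 1 2 -3)² = 1/18, sgn -1
4πI² = N·(3j₀)²·(3jₘ)² = 5/7
I = -1·√(0.714286/4π) = -0.23841361

-0.238414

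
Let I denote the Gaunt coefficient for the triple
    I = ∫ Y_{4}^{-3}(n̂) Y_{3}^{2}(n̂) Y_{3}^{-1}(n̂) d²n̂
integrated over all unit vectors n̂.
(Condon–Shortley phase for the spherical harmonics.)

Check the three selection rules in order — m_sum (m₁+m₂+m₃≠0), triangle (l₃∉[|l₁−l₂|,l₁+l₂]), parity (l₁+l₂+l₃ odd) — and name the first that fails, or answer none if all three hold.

m₁+m₂+m₃ = -3 + 2 − 1 = -2  ✗
triangle: |4−3|=1 ≤ l₃=3 ≤ 4+3=7
parity: l₁+l₂+l₃ = 10 is even

m_sum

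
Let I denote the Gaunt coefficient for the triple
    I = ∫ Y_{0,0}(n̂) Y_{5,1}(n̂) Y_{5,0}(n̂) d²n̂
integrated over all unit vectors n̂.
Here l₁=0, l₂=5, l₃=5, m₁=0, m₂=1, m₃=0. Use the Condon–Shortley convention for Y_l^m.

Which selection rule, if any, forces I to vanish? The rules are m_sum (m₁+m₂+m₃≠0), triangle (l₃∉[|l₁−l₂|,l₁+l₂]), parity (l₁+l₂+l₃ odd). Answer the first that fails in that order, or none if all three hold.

m_sum

azimuthal sum: 0 + 1 + 0 = 1  ✗
5 ≤ 5 ≤ 5 (triangle on l)
L = 0 + 5 + 5 = 10 (even)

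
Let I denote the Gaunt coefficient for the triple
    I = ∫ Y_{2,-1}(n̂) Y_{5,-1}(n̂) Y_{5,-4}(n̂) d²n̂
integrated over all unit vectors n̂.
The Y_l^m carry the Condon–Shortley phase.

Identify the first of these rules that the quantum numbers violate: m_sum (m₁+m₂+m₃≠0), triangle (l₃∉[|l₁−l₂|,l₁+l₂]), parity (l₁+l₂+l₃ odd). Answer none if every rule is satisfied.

m_sum

azimuthal sum: -1 − 1 − 4 = -6  ✗
3 ≤ 5 ≤ 7 (triangle on l)
L = 2 + 5 + 5 = 12 (even)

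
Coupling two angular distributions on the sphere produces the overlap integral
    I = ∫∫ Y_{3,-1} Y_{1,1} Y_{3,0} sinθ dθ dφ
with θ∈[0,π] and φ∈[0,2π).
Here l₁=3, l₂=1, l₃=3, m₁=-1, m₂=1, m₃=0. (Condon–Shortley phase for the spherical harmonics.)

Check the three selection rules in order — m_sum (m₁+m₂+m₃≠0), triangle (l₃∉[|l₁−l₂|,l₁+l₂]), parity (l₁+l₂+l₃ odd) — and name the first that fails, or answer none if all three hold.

parity

Σmᵢ = 0  ✓
l₃∈[|l₁−l₂|,l₁+l₂]=[2,4], have l₃=3  ✓
Σlᵢ = 7 ⇒ odd  ✗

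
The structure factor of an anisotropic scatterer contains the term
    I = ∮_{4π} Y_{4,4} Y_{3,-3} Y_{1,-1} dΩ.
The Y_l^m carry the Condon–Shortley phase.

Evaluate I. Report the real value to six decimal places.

Checks pass: Σm=0; 8 even; l₃=1∈[1,7].
(2·4+1)(2·3+1)(2·1+1) = 189
Δ: 6! 2! 0! / 9! → 1/252
sum: t=3:−1/36 = -1/36
3j²(4 3 1; 0 0 0) = Δ·Π!·Σ² = 4/63  (sign +1)
sum: t=0:+1/1440 = 1/1440
3j²(4 3 1; 4 -3 -1) = Δ·Π!·Σ² = 1/9  (sign +1)
combine: 4πI² = 189·4/63·1/9 = 4/3
take √, sign +1: I = 0.32573501

0.325735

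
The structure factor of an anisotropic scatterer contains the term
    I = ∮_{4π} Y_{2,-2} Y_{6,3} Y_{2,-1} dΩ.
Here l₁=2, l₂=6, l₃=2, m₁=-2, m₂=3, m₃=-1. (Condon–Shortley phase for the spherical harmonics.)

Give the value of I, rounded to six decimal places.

l₃=2 ∉ [4,8] — triangle fails ⇒ I = 0

0.000000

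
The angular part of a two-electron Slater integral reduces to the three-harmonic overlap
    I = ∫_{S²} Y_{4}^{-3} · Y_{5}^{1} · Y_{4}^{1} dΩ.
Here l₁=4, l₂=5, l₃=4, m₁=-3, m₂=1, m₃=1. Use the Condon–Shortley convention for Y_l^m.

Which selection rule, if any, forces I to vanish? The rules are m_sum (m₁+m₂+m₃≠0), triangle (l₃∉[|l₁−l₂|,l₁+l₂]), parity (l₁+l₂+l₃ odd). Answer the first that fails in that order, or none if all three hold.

Σmᵢ = -1  ✗
l₃∈[|l₁−l₂|,l₁+l₂]=[1,9], have l₃=4
Σlᵢ = 13 ⇒ odd

m_sum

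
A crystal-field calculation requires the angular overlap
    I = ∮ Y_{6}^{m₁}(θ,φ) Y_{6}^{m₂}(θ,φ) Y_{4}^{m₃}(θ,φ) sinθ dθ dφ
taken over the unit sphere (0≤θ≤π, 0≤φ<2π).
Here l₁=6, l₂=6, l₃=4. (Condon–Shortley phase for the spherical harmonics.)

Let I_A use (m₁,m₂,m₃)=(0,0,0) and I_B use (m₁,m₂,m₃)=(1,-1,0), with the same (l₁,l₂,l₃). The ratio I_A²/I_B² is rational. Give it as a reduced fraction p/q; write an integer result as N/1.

Same 6,6,4: normalisation and zero-m 3j drop out of the ratio.
A: Δ: 8! 4! 4! / 17! → 1/15315300; sum: t=2:+1/829440 t=3:−1/25920 t=4:+1/9216 t=5:−1/25920 t=6:+1/829440 = 7/207360; 3j²(6 6 4; 0 0 0) = Δ·Π!·Σ² = 28/2431  (sign +1)
B: Δ: 8! 4! 4! / 17! → 1/15315300; sum: t=1:−1/2903040 t=2:+1/51840 t=3:−1/11520 t=4:+1/20736 t=5:−1/414720 = -1/45360; 3j²(6 6 4; 1 -1 0) = Δ·Π!·Σ² = 1024/153153  (sign -1)
I_A²/I_B² = (28/2431)/(1024/153153) = 441/256

441/256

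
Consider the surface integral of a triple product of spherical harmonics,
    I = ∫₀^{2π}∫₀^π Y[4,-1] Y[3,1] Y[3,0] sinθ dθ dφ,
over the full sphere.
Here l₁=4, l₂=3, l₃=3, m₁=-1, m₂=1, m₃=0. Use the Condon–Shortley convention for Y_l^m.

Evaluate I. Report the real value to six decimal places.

-0.099323

m-sum 0 ✓  L=10 even ✓  1≤3≤7 ✓
Π(2lᵢ+1) = 9×7×7 = 441
triangle coeff Δ(4,3,3) = 1/34650
Σ_t [1,3]: t=1:−1/72 t=2:+1/16 t=3:−1/72 = 5/144
(3j)²=2/77 [(4 3 3; 0 0 0)], sign=-1
Σ_t [2,4]: t=2:+1/48 t=3:−1/24 t=4:+1/288 = -5/288
(3j)²=5/462 [(4 3 3; -1 1 0)], sign=+1
⇒ 4πI² = 15/121
I = (-1)√(15/121/(4π)) = -0.09932258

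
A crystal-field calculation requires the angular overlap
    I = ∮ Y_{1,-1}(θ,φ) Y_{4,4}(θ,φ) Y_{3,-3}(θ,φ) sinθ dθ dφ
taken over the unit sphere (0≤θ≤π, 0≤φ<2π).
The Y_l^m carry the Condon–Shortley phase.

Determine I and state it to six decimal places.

0.325735

Rules hold: Σm=0, L=8 even, 3≤3≤5.
N = 3·9·7 = 189
Δ = 2!·0!·6!/9! = 1/252
Racah Σ t=1..1: t=1:−1/36 = -1/36
⇒ 3j(1 4 3; 0 0 0)² = 4/63, sgn +1
Racah Σ t=2..2: t=2:+1/1440 = 1/1440
⇒ 3j(1 4 3; -1 4 -3)² = 1/9, sgn +1
4πI² = N·(3j₀)²·(3jₘ)² = 4/3
I = +1·√(1.33333/4π) = 0.32573501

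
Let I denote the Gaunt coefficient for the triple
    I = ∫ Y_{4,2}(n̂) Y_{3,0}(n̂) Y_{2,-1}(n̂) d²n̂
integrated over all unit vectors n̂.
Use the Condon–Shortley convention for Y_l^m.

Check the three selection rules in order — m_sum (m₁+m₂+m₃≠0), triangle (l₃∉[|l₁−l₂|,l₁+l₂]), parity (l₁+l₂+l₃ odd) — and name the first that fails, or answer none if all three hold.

m₁+m₂+m₃ = 2 + 0 − 1 = 1  ✗
triangle: |4−3|=1 ≤ l₃=2 ≤ 4+3=7
parity: l₁+l₂+l₃ = 9 is odd

m_sum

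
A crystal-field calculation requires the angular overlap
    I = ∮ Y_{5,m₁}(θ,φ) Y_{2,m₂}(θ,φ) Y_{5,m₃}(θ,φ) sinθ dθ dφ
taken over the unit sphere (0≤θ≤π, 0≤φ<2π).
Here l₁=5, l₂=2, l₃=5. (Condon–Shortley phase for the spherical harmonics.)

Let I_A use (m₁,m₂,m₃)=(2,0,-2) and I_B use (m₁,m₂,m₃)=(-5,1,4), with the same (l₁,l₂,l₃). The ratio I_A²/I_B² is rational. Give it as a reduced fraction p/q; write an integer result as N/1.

Same 5,2,5: normalisation and zero-m 3j drop out of the ratio.
A: Δ: 2! 8! 2! / 13! → 1/38610; sum: t=0:+1/2880 t=1:−1/1440 t=2:+1/20160 = -1/3360; 3j²(5 2 5; 2 0 -2) = Δ·Π!·Σ² = 6/715  (sign +1)
B: Δ: 2! 8! 2! / 13! → 1/38610; sum: t=2:+1/80640 = 1/80640; 3j²(5 2 5; -5 1 4) = Δ·Π!·Σ² = 9/286  (sign -1)
I_A²/I_B² = (6/715)/(9/286) = 4/15

4/15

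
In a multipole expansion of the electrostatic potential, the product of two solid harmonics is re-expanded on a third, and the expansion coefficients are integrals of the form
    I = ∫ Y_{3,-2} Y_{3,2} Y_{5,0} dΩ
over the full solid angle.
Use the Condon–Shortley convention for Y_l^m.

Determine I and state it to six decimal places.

Σlᵢ=11 odd — θ-integrand is odd under cosθ→−cosθ; I=0

0.000000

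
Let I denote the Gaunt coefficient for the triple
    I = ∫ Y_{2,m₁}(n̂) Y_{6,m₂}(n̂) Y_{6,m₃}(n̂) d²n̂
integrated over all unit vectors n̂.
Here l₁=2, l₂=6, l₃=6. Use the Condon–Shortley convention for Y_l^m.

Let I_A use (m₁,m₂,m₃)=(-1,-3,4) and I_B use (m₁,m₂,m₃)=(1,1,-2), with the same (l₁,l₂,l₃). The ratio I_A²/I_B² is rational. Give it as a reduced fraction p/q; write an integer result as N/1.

Same 2,6,6: normalisation and zero-m 3j drop out of the ratio.
A: Δ: 2! 2! 10! / 15! → 1/90090; sum: t=1:−1/161280 t=2:+1/725760 = -1/207360; 3j²(2 6 6; -1 -3 4) = Δ·Π!·Σ² = 7/286  (sign -1)
B: Δ: 2! 2! 10! / 15! → 1/90090; sum: t=0:+1/60480 t=1:−1/34560 = -1/80640; 3j²(2 6 6; 1 1 -2) = Δ·Π!·Σ² = 6/1001  (sign -1)
I_A²/I_B² = (7/286)/(6/1001) = 49/12

49/12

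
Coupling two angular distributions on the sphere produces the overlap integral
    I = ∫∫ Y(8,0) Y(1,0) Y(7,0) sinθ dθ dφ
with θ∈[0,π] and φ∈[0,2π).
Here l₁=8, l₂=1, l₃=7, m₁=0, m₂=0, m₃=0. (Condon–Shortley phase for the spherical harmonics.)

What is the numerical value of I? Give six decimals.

0.244780

Rules hold: Σm=0, L=16 even, 7≤7≤9.
N = 17·3·15 = 765
Δ = 2!·14!·0!/17! = 1/2040
Racah Σ t=1..1: t=1:−1/25401600 = -1/25401600
⇒ 3j(8 1 7; 0 0 0)² = 8/255, sgn +1
(m-triple is (0,0,0) — same symbol as above.)
4πI² = N·(3j₀)²·(3jₘ)² = 64/85
I = +1·√(0.752941/4π) = 0.24477981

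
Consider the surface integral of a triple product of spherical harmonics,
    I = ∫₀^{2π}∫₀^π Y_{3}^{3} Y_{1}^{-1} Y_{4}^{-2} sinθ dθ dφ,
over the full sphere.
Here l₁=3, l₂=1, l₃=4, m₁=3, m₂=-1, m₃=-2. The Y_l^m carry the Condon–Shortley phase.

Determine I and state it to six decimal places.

0.061558

Rules hold: Σm=0, L=8 even, 2≤4≤4.
N = 7·3·9 = 189
Δ = 0!·6!·2!/9! = 1/252
Racah Σ t=0..0: t=0:+1/36 = 1/36
⇒ 3j(3 1 4; 0 0 0)² = 4/63, sgn +1
Racah Σ t=0..0: t=0:+1/1440 = 1/1440
⇒ 3j(3 1 4; 3 -1 -2)² = 1/252, sgn +1
4πI² = N·(3j₀)²·(3jₘ)² = 1/21
I = +1·√(0.047619/4π) = 0.06155813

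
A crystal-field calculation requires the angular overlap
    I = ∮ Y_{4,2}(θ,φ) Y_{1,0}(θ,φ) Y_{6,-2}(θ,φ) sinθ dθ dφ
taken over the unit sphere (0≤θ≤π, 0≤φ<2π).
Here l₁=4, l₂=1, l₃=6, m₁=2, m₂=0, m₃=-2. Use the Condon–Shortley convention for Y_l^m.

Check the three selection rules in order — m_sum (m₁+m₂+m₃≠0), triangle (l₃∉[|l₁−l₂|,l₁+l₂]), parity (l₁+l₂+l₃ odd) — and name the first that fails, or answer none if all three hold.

triangle

Σmᵢ = 0  ✓
l₃∈[|l₁−l₂|,l₁+l₂]=[3,5], have l₃=6  ✗
Σlᵢ = 11 ⇒ odd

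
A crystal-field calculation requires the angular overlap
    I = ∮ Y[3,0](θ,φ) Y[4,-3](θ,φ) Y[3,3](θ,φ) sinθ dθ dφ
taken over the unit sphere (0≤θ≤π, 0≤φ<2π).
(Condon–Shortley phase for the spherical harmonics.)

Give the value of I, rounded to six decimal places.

Checks pass: Σm=0; 10 even; l₃=3∈[1,7].
(2·3+1)(2·4+1)(2·3+1) = 441
Δ: 4! 2! 4! / 11! → 1/34650
sum: t=1:−1/72 t=2:+1/16 t=3:−1/72 = 5/144
3j²(3 4 3; 0 0 0) = Δ·Π!·Σ² = 2/77  (sign -1)
sum: t=1:−1/288 = -1/288
3j²(3 4 3; 0 -3 3) = Δ·Π!·Σ² = 1/22  (sign -1)
combine: 4πI² = 441·2/77·1/22 = 63/121
take √, sign +1: I = 0.20355073

0.203551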